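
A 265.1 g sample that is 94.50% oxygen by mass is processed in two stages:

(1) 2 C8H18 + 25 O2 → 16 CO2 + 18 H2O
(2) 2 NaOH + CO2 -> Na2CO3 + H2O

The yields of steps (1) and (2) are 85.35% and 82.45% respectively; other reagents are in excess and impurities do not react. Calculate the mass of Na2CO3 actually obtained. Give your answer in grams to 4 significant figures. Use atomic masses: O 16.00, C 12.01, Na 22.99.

373.7 g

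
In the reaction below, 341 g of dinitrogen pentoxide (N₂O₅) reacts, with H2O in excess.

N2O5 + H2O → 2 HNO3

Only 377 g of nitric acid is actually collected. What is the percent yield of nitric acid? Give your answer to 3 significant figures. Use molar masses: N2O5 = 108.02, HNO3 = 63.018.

n(N2O5) = 341.0 g / 108.02 g/mol = 3.157 mol.
From the equation the N2O5:HNO3 mole ratio is 1:2, so n(HNO3) = 3.157 × 2/1 = 6.314 mol.
Mass of HNO3 = 6.314 mol × 63.018 g/mol = 397.9 g.
This is the theoretical yield. Percent yield = 377 g / 397.9 g × 100% = 94.75%.

94.8 %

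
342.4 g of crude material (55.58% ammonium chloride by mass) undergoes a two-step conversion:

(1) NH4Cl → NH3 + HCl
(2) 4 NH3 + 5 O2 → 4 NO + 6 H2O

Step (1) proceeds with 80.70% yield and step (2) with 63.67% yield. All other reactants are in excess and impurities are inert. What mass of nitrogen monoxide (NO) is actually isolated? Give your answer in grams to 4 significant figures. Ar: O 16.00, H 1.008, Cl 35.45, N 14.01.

Pure NH4Cl = 342.4 × 0.5558 = 190.31 g.
M(NH4Cl) = 14.01 + 4(1.008) + 35.45 = 53.492 g/mol.
M(NO) = 14.01 + 16.00 = 30.01 g/mol.
n(NH4Cl) = 190.31 / 53.492 = 3.5577 mol.
Step 1 (NH4Cl:NH3 = 1:1): theoretical n(NH3) = 3.5577 mol; at 80.70% yield, n(NH3) = 2.8710 mol.
Step 2 (NH3:NO = 4:4): theoretical n(NO) = 2.8710 mol, so theoretical mass = 2.8710 × 30.01 = 86.159 g.
At 63.67% yield, actual mass of NO = 86.159 × 0.6367 = 54.858 g.

54.86 g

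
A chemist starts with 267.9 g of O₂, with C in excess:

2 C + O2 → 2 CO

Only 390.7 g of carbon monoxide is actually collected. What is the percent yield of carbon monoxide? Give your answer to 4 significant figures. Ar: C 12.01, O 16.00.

M(O2) = 2(16.00) = 32.00 g/mol.
M(CO) = 12.01 + 16.00 = 28.01 g/mol.
n(O2) = 267.90 g / 32.00 g/mol = 8.3719 mol.
From the equation the O2:CO mole ratio is 1:2, so n(CO) = 8.3719 × 2/1 = 16.744 mol.
Mass of CO = 16.744 mol × 28.01 g/mol = 468.99 g.
This is the theoretical yield. Percent yield = 390.7 g / 468.99 g × 100% = 83.306%.

83.31 %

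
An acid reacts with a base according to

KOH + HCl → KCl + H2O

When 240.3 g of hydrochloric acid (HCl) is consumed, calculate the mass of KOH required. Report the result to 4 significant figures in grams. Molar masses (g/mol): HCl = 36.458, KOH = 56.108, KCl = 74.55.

n(HCl) = 240.30 g / 36.458 g/mol = 6.5911 mol.
From the equation the HCl:KOH mole ratio is 1:1, so n(KOH) = 6.5911 × 1/1 = 6.5911 mol.
Mass of KOH = 6.5911 mol × 56.108 g/mol = 369.82 g.

369.8 g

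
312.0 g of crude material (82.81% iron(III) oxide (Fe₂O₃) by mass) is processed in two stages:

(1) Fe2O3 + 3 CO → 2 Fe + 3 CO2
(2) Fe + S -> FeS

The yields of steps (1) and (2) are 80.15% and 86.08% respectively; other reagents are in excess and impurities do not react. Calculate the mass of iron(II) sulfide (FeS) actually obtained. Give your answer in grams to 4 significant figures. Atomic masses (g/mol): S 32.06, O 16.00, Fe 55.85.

Pure Fe2O3 = 312.0 × 0.8281 = 258.37 g.
M(Fe2O3) = 2(55.85) + 3(16.00) = 159.70 g/mol.
M(FeS) = 55.85 + 32.06 = 87.91 g/mol.
n(Fe2O3) = 258.37 / 159.70 = 1.6178 mol.
Step 1 (Fe2O3:Fe = 1:2): theoretical n(Fe) = 3.2357 mol; at 80.15% yield, n(Fe) = 2.5934 mol.
Step 2 (Fe:FeS = 1:1): theoretical n(FeS) = 2.5934 mol, so theoretical mass = 2.5934 × 87.91 = 227.98 g.
At 86.08% yield, actual mass of FeS = 227.98 × 0.8608 = 196.25 g.

196.2 g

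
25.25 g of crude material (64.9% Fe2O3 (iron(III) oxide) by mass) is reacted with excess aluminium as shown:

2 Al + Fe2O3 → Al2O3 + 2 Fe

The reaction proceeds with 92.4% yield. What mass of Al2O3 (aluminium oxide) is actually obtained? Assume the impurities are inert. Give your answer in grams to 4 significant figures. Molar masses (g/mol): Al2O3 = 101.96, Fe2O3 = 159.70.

9.667 g

Pure Fe2O3 available = 25.25 g × 0.649 = 16.387 g.
n(Fe2O3) = 16.387 g / 159.70 g/mol = 0.10261 mol.
From the equation the Fe2O3:Al2O3 mole ratio is 1:1, so n(Al2O3) = 0.10261 × 1/1 = 0.10261 mol.
Mass of Al2O3 = 0.10261 mol × 101.96 g/mol = 10.462 g.
Actual mass collected = 10.462 g × 0.924 = 9.6673 g.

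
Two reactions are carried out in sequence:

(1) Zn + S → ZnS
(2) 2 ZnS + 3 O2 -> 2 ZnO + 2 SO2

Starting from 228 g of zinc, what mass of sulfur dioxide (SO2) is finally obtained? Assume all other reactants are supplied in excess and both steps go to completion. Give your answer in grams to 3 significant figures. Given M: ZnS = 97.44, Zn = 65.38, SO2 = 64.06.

223 g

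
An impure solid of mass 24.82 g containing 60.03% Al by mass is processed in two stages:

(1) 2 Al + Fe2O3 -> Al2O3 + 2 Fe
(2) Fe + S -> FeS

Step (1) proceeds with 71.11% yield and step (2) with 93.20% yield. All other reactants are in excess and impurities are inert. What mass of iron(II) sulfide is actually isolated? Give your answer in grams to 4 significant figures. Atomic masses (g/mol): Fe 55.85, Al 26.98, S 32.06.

Pure Al = 24.82 × 0.6003 = 14.899 g.
M(Al) = 26.98 g/mol.
M(FeS) = 55.85 + 32.06 = 87.91 g/mol.
n(Al) = 14.899 / 26.98 = 0.55224 mol.
Step 1 (Al:Fe = 2:2): theoretical n(Fe) = 0.55224 mol; at 71.11% yield, n(Fe) = 0.39270 mol.
Step 2 (Fe:FeS = 1:1): theoretical n(FeS) = 0.39270 mol, so theoretical mass = 0.39270 × 87.91 = 34.522 g.
At 93.20% yield, actual mass of FeS = 34.522 × 0.9320 = 32.175 g.

32.17 g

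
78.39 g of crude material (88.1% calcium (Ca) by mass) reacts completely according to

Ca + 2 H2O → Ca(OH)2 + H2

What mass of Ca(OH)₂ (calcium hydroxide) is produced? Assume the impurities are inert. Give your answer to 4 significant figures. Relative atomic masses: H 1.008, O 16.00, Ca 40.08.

Mass of pure Ca = 78.39 g × 0.881 = 69.062 g.
M(Ca) = 40.08 g/mol.
M(Ca(OH)2) = 40.08 + 2(16.00) + 2(1.008) = 74.096 g/mol.
n(Ca) = 69.062 g / 40.08 g/mol = 1.7231 mol.
From the equation the Ca:Ca(OH)2 mole ratio is 1:1, so n(Ca(OH)2) = 1.7231 × 1/1 = 1.7231 mol.
Mass of Ca(OH)2 = 1.7231 mol × 74.096 g/mol = 127.67 g.

127.7 g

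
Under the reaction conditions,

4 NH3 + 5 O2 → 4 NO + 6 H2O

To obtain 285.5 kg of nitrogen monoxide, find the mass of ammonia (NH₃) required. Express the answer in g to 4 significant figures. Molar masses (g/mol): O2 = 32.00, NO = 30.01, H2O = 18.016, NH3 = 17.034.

Convert: 285.5 kg = 285500 g.
n(NO) = 285500 g / 30.01 g/mol = 9513.5 mol.
From the equation the NO:NH3 mole ratio is 4:4, so n(NH3) = 9513.5 × 4/4 = 9513.5 mol.
Mass of NH3 = 9513.5 mol × 17.034 g/mol = 162050 g.

162100 g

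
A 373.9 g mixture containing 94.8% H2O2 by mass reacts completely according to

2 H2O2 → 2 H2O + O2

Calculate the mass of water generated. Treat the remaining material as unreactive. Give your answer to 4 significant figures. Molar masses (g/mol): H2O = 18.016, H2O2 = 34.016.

187.7 g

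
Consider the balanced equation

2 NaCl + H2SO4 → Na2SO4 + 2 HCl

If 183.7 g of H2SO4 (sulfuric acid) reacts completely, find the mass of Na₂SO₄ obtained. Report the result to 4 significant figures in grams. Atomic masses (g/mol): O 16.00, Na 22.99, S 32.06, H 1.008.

266.0 g

M(H2SO4) = 2(1.008) + 32.06 + 4(16.00) = 98.076 g/mol.
M(Na2SO4) = 2(22.99) + 32.06 + 4(16.00) = 142.04 g/mol.
n(H2SO4) = 183.70 g / 98.076 g/mol = 1.8730 mol.
From the equation the H2SO4:Na2SO4 mole ratio is 1:1, so n(Na2SO4) = 1.8730 × 1/1 = 1.8730 mol.
Mass of Na2SO4 = 1.8730 mol × 142.04 g/mol = 266.05 g.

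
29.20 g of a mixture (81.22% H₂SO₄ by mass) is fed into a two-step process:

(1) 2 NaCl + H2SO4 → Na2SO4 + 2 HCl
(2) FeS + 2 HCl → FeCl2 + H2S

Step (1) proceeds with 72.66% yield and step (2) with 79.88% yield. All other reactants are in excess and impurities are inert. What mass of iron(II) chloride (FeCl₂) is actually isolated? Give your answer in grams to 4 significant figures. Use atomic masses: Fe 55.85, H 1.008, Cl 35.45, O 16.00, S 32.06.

17.79 g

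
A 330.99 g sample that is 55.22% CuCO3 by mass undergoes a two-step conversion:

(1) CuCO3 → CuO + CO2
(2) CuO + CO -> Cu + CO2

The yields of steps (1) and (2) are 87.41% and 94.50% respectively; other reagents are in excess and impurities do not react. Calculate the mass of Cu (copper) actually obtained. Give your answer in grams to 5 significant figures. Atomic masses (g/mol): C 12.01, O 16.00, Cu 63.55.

77.650 g

Pure CuCO3 = 330.99 × 0.5522 = 182.773 g.
M(CuCO3) = 63.55 + 12.01 + 3(16.00) = 123.56 g/mol.
M(Cu) = 63.55 g/mol.
n(CuCO3) = 182.773 / 123.56 = 1.47922 mol.
Step 1 (CuCO3:CuO = 1:1): theoretical n(CuO) = 1.47922 mol; at 87.41% yield, n(CuO) = 1.29299 mol.
Step 2 (CuO:Cu = 1:1): theoretical n(Cu) = 1.29299 mol, so theoretical mass = 1.29299 × 63.55 = 82.1694 g.
At 94.50% yield, actual mass of Cu = 82.1694 × 0.9450 = 77.6501 g.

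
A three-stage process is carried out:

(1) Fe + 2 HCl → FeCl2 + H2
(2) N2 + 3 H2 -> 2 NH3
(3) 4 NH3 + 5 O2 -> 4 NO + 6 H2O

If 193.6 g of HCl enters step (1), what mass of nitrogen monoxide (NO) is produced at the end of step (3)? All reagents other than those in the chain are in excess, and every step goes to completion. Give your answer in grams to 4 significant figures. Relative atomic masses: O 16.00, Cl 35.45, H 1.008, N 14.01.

53.12 g

M(HCl) = 1.008 + 35.45 = 36.458 g/mol.
M(NO) = 14.01 + 16.00 = 30.01 g/mol.
n(HCl) = 193.6 / 36.458 = 5.3102 mol.
Reaction (1): HCl→H2 ratio 2:1 ⇒ n(H2) = 2.6551 mol.
Reaction (2): H2→NH3 ratio 3:2 ⇒ n(NH3) = 1.7701 mol.
Reaction (3): NH3→NO ratio 4:4 ⇒ n(NO) = 1.7701 mol.
Mass of NO = 1.7701 × 30.01 = 53.120 g.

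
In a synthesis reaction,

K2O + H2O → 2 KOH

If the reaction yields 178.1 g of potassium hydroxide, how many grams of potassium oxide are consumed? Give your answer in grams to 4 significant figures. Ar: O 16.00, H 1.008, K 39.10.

M(KOH) = 39.10 + 16.00 + 1.008 = 56.108 g/mol.
M(K2O) = 2(39.10) + 16.00 = 94.20 g/mol.
n(KOH) = 178.10 g / 56.108 g/mol = 3.1742 mol.
From the equation the KOH:K2O mole ratio is 2:1, so n(K2O) = 3.1742 × 1/2 = 1.5871 mol.
Mass of K2O = 1.5871 mol × 94.20 g/mol = 149.51 g.

149.5 g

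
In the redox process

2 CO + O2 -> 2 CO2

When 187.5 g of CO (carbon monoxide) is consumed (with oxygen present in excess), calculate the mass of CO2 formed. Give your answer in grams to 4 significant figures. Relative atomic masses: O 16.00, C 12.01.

294.6 g

M(CO) = 12.01 + 16.00 = 28.01 g/mol.
M(CO2) = 12.01 + 2(16.00) = 44.01 g/mol.
n(CO) = 187.50 g / 28.01 g/mol = 6.6940 mol.
From the equation the CO:CO2 mole ratio is 2:2, so n(CO2) = 6.6940 × 2/2 = 6.6940 mol.
Mass of CO2 = 6.6940 mol × 44.01 g/mol = 294.60 g.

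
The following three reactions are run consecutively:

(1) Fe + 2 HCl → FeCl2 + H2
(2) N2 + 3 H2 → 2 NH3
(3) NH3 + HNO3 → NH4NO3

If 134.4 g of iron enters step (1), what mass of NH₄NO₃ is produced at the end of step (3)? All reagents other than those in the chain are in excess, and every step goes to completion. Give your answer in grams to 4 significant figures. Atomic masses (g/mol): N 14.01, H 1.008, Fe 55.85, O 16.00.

128.4 g

M(Fe) = 55.85 g/mol.
M(NH4NO3) = 2(14.01) + 4(1.008) + 3(16.00) = 80.052 g/mol.
n(Fe) = 134.4 / 55.85 = 2.4064 mol.
Reaction (1): Fe→H2 ratio 1:1 ⇒ n(H2) = 2.4064 mol.
Reaction (2): H2→NH3 ratio 3:2 ⇒ n(NH3) = 1.6043 mol.
Reaction (3): NH3→NH4NO3 ratio 1:1 ⇒ n(NH4NO3) = 1.6043 mol.
Mass of NH4NO3 = 1.6043 × 80.052 = 128.43 g.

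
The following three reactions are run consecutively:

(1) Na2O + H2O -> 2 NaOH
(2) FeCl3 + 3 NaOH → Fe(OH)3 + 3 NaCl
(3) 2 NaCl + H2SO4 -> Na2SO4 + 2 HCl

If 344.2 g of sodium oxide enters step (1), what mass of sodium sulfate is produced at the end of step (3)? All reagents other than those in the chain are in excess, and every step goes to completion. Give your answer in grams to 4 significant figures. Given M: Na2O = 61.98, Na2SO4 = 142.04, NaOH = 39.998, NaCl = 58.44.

788.8 g

n(Na2O) = 344.2 / 61.98 = 5.5534 mol.
Reaction (1): Na2O→NaOH ratio 1:2 ⇒ n(NaOH) = 11.107 mol.
Reaction (2): NaOH→NaCl ratio 3:3 ⇒ n(NaCl) = 11.107 mol.
Reaction (3): NaCl→Na2SO4 ratio 2:1 ⇒ n(Na2SO4) = 5.5534 mol.
Mass of Na2SO4 = 5.5534 × 142.04 = 788.81 g.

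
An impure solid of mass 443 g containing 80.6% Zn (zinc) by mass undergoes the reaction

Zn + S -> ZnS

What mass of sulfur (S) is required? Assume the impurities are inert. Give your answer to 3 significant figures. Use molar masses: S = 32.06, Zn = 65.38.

175 g

Mass of pure Zn = 443 g × 0.806 = 357.1 g.
n(Zn) = 357.1 g / 65.38 g/mol = 5.461 mol.
From the equation the Zn:S mole ratio is 1:1, so n(S) = 5.461 × 1/1 = 5.461 mol.
Mass of S = 5.461 mol × 32.06 g/mol = 175.1 g.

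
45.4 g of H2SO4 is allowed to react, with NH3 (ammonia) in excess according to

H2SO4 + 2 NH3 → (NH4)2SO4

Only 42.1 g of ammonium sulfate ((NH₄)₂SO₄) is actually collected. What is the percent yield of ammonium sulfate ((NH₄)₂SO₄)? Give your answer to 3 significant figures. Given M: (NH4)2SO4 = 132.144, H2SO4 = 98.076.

n(H2SO4) = 45.40 g / 98.076 g/mol = 0.4629 mol.
From the equation the H2SO4:(NH4)2SO4 mole ratio is 1:1, so n((NH4)2SO4) = 0.4629 × 1/1 = 0.4629 mol.
Mass of (NH4)2SO4 = 0.4629 mol × 132.144 g/mol = 61.17 g.
This is the theoretical yield. Percent yield = 42.1 g / 61.17 g × 100% = 68.82%.

68.8 %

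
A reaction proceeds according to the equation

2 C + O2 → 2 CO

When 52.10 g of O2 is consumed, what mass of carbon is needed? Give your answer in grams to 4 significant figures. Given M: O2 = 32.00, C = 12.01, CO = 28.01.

39.11 g

n(O2) = 52.100 g / 32.00 g/mol = 1.6281 mol.
From the equation the O2:C mole ratio is 1:2, so n(C) = 1.6281 × 2/1 = 3.2563 mol.
Mass of C = 3.2563 mol × 12.01 g/mol = 39.108 g.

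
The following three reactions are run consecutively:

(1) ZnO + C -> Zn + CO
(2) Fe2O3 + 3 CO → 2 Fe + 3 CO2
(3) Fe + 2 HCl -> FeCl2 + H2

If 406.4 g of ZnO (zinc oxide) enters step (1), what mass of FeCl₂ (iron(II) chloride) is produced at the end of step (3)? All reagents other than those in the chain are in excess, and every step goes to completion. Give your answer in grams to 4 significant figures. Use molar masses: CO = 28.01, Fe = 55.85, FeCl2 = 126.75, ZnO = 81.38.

422.0 g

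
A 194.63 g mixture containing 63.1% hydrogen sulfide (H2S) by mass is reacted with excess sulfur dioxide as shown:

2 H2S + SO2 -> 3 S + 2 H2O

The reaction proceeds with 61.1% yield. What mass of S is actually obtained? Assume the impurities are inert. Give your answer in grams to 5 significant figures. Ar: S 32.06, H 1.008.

105.90 g

Pure H2S available = 194.63 g × 0.631 = 122.812 g.
M(H2S) = 2(1.008) + 32.06 = 34.076 g/mol.
M(S) = 32.06 g/mol.
n(H2S) = 122.812 g / 34.076 g/mol = 3.60405 mol.
From the equation the H2S:S mole ratio is 2:3, so n(S) = 3.60405 × 3/2 = 5.40607 mol.
Mass of S = 5.40607 mol × 32.06 g/mol = 173.319 g.
Actual mass collected = 173.319 g × 0.611 = 105.898 g.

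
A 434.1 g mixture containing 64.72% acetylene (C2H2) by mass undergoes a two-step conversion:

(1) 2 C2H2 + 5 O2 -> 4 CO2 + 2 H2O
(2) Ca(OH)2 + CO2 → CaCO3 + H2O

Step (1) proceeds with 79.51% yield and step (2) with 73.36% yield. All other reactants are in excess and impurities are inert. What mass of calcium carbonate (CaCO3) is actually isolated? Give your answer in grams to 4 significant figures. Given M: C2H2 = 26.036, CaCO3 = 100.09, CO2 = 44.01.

1260 g

Pure C2H2 = 434.1 × 0.6472 = 280.95 g.
n(C2H2) = 280.95 / 26.036 = 10.791 mol.
Step 1 (C2H2:CO2 = 2:4): theoretical n(CO2) = 21.582 mol; at 79.51% yield, n(CO2) = 17.160 mol.
Step 2 (CO2:CaCO3 = 1:1): theoretical n(CaCO3) = 17.160 mol, so theoretical mass = 17.160 × 100.09 = 1717.5 g.
At 73.36% yield, actual mass of CaCO3 = 1717.5 × 0.7336 = 1260.0 g.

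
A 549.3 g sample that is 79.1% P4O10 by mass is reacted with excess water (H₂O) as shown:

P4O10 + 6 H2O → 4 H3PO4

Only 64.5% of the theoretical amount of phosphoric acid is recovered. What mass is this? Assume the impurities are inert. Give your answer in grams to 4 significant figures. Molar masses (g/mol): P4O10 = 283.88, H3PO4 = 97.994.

Pure P4O10 available = 549.3 g × 0.791 = 434.50 g.
n(P4O10) = 434.50 g / 283.88 g/mol = 1.5306 mol.
From the equation the P4O10:H3PO4 mole ratio is 1:4, so n(H3PO4) = 1.5306 × 4/1 = 6.1223 mol.
Mass of H3PO4 = 6.1223 mol × 97.994 g/mol = 599.94 g.
Actual mass collected = 599.94 g × 0.645 = 386.96 g.

387.0 g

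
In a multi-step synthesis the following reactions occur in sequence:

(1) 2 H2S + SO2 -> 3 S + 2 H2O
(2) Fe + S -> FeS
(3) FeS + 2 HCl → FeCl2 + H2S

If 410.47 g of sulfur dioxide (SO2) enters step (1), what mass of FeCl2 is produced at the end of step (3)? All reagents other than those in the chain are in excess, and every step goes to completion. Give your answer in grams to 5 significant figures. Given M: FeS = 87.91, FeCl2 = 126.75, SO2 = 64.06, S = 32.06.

2436.5 g

n(SO2) = 410.47 / 64.06 = 6.40759 mol.
Reaction (1): SO2→S ratio 1:3 ⇒ n(S) = 19.2228 mol.
Reaction (2): S→FeS ratio 1:1 ⇒ n(FeS) = 19.2228 mol.
Reaction (3): FeS→FeCl2 ratio 1:1 ⇒ n(FeCl2) = 19.2228 mol.
Mass of FeCl2 = 19.2228 × 126.75 = 2436.48 g.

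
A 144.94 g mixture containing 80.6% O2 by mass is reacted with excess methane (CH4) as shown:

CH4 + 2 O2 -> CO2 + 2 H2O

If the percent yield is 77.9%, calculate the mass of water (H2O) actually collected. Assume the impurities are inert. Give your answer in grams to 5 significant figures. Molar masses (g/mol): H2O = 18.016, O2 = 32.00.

51.235 g

Pure O2 available = 144.94 g × 0.806 = 116.822 g.
n(O2) = 116.822 g / 32.00 g/mol = 3.65068 mol.
From the equation the O2:H2O mole ratio is 2:2, so n(H2O) = 3.65068 × 2/2 = 3.65068 mol.
Mass of H2O = 3.65068 mol × 18.016 g/mol = 65.7706 g.
Actual mass collected = 65.7706 g × 0.779 = 51.2353 g.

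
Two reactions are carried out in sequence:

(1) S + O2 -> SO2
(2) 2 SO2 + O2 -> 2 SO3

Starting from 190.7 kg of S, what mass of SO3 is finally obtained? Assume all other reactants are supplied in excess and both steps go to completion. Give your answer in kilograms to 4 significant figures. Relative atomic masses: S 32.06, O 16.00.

476.2 kg

M(S) = 32.06 g/mol.
M(SO3) = 32.06 + 3(16.00) = 80.06 g/mol.
190.7 kg = 190700 g.
n(S) = 190700 / 32.06 = 5948.2 mol.
Step 1 gives a 1:1 ratio of S to SO2, so n(SO2) = 5948.2 mol.
In step 2 the SO2:SO3 ratio is 2:2, so n(SO3) = 5948.2 mol.
Mass of SO3 = 5948.2 × 80.06 = 476210 g = 476.2 kg.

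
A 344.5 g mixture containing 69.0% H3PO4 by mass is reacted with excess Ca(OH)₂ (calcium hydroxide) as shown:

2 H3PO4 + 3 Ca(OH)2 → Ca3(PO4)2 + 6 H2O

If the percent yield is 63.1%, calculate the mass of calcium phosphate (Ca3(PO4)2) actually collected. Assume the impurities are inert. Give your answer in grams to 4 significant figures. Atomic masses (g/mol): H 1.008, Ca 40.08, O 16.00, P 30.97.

237.4 g

Pure H3PO4 available = 344.5 g × 0.690 = 237.71 g.
M(H3PO4) = 3(1.008) + 30.97 + 4(16.00) = 97.994 g/mol.
M(Ca3(PO4)2) = 3(40.08) + 2(30.97) + 8(16.00) = 310.18 g/mol.
n(H3PO4) = 237.71 g / 97.994 g/mol = 2.4257 mol.
From the equation the H3PO4:Ca3(PO4)2 mole ratio is 2:1, so n(Ca3(PO4)2) = 2.4257 × 1/2 = 1.2129 mol.
Mass of Ca3(PO4)2 = 1.2129 mol × 310.18 g/mol = 376.20 g.
Actual mass collected = 376.20 g × 0.631 = 237.38 g.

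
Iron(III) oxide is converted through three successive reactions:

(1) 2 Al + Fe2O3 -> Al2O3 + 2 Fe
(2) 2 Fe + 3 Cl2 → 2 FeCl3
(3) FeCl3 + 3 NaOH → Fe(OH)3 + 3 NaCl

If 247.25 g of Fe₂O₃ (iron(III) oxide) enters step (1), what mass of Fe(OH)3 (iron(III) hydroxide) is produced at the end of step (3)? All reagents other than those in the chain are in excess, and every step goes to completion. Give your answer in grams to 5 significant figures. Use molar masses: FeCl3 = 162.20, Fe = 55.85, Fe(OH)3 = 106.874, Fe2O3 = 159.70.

n(Fe2O3) = 247.25 / 159.70 = 1.54822 mol.
Reaction (1): Fe2O3→Fe ratio 1:2 ⇒ n(Fe) = 3.09643 mol.
Reaction (2): Fe→FeCl3 ratio 2:2 ⇒ n(FeCl3) = 3.09643 mol.
Reaction (3): FeCl3→Fe(OH)3 ratio 1:1 ⇒ n(Fe(OH)3) = 3.09643 mol.
Mass of Fe(OH)3 = 3.09643 × 106.874 = 330.928 g.

330.93 g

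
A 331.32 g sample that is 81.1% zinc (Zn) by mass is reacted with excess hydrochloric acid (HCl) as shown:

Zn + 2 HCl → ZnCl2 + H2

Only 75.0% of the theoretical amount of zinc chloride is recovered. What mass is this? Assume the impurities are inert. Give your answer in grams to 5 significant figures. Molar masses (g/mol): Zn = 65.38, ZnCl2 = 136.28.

Pure Zn available = 331.32 g × 0.811 = 268.701 g.
n(Zn) = 268.701 g / 65.38 g/mol = 4.10983 mol.
From the equation the Zn:ZnCl2 mole ratio is 1:1, so n(ZnCl2) = 4.10983 × 1/1 = 4.10983 mol.
Mass of ZnCl2 = 4.10983 mol × 136.28 g/mol = 560.087 g.
Actual mass collected = 560.087 g × 0.750 = 420.065 g.

420.07 g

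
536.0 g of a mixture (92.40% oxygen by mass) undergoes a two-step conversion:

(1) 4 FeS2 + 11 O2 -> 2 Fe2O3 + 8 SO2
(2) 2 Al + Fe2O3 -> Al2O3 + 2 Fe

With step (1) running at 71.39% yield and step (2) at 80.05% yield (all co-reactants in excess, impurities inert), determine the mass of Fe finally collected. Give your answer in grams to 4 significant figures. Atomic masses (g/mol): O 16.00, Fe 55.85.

Pure O2 = 536.0 × 0.9240 = 495.26 g.
M(O2) = 2(16.00) = 32.00 g/mol.
M(Fe) = 55.85 g/mol.
n(O2) = 495.26 / 32.00 = 15.477 mol.
Step 1 (O2:Fe2O3 = 11:2): theoretical n(Fe2O3) = 2.8140 mol; at 71.39% yield, n(Fe2O3) = 2.0089 mol.
Step 2 (Fe2O3:Fe = 1:2): theoretical n(Fe) = 4.0178 mol, so theoretical mass = 4.0178 × 55.85 = 224.40 g.
At 80.05% yield, actual mass of Fe = 224.40 × 0.8005 = 179.63 g.

179.6 g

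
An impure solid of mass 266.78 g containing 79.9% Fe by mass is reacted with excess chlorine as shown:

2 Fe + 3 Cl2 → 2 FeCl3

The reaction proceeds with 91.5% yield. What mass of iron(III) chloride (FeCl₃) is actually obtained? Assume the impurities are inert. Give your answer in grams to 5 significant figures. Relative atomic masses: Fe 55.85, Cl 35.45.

566.43 g

Pure Fe available = 266.78 g × 0.799 = 213.157 g.
M(Fe) = 55.85 g/mol.
M(FeCl3) = 55.85 + 3(35.45) = 162.20 g/mol.
n(Fe) = 213.157 g / 55.85 g/mol = 3.81660 mol.
From the equation the Fe:FeCl3 mole ratio is 2:2, so n(FeCl3) = 3.81660 × 2/2 = 3.81660 mol.
Mass of FeCl3 = 3.81660 mol × 162.20 g/mol = 619.053 g.
Actual mass collected = 619.053 g × 0.915 = 566.433 g.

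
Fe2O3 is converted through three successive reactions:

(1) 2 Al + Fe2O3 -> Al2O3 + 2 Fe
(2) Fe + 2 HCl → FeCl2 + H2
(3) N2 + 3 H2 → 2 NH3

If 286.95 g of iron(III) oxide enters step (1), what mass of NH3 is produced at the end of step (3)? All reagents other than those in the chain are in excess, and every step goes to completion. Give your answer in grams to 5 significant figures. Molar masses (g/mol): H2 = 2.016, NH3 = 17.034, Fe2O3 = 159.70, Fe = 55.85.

40.809 g

n(Fe2O3) = 286.95 / 159.70 = 1.79681 mol.
Reaction (1): Fe2O3→Fe ratio 1:2 ⇒ n(Fe) = 3.59361 mol.
Reaction (2): Fe→H2 ratio 1:1 ⇒ n(H2) = 3.59361 mol.
Reaction (3): H2→NH3 ratio 3:2 ⇒ n(NH3) = 2.39574 mol.
Mass of NH3 = 2.39574 × 17.034 = 40.8091 g.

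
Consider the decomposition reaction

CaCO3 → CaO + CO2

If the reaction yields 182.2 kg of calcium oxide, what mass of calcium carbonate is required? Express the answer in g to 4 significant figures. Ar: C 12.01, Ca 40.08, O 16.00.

325200 g

M(CaO) = 40.08 + 16.00 = 56.08 g/mol.
M(CaCO3) = 40.08 + 12.01 + 3(16.00) = 100.09 g/mol.
Convert: 182.2 kg = 182200 g.
n(CaO) = 182200 g / 56.08 g/mol = 3248.9 mol.
From the equation the CaO:CaCO3 mole ratio is 1:1, so n(CaCO3) = 3248.9 × 1/1 = 3248.9 mol.
Mass of CaCO3 = 3248.9 mol × 100.09 g/mol = 325190 g.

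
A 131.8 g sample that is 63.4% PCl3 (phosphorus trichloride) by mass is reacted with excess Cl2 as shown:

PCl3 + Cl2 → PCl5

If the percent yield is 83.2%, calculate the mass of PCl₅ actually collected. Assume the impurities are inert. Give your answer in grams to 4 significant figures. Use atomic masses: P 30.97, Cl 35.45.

105.4 g

Pure PCl3 available = 131.8 g × 0.634 = 83.561 g.
M(PCl3) = 30.97 + 3(35.45) = 137.32 g/mol.
M(PCl5) = 30.97 + 5(35.45) = 208.22 g/mol.
n(PCl3) = 83.561 g / 137.32 g/mol = 0.60851 mol.
From the equation the PCl3:PCl5 mole ratio is 1:1, so n(PCl5) = 0.60851 × 1/1 = 0.60851 mol.
Mass of PCl5 = 0.60851 mol × 208.22 g/mol = 126.70 g.
Actual mass collected = 126.70 g × 0.832 = 105.42 g.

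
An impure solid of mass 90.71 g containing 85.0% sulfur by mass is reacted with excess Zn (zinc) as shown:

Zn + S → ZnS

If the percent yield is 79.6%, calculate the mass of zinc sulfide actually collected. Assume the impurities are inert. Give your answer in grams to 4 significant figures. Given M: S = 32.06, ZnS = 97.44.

186.5 g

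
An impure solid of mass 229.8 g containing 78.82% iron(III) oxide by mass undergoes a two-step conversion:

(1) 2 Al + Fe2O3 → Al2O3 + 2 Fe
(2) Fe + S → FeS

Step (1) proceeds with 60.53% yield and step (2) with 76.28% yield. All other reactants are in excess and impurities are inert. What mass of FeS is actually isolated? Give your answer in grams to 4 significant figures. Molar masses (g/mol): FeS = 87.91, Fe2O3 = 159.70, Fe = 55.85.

Pure Fe2O3 = 229.8 × 0.7882 = 181.13 g.
n(Fe2O3) = 181.13 / 159.70 = 1.1342 mol.
Step 1 (Fe2O3:Fe = 1:2): theoretical n(Fe) = 2.2684 mol; at 60.53% yield, n(Fe) = 1.3730 mol.
Step 2 (Fe:FeS = 1:1): theoretical n(FeS) = 1.3730 mol, so theoretical mass = 1.3730 × 87.91 = 120.70 g.
At 76.28% yield, actual mass of FeS = 120.70 × 0.7628 = 92.073 g.

92.07 g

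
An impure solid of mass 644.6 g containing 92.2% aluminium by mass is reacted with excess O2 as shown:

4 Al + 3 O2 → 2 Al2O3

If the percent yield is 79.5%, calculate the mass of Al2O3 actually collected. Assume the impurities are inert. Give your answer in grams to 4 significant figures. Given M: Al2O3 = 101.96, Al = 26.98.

Pure Al available = 644.6 g × 0.922 = 594.32 g.
n(Al) = 594.32 g / 26.98 g/mol = 22.028 mol.
From the equation the Al:Al2O3 mole ratio is 4:2, so n(Al2O3) = 22.028 × 2/4 = 11.014 mol.
Mass of Al2O3 = 11.014 mol × 101.96 g/mol = 1123.0 g.
Actual mass collected = 1123.0 g × 0.795 = 892.78 g.

892.8 g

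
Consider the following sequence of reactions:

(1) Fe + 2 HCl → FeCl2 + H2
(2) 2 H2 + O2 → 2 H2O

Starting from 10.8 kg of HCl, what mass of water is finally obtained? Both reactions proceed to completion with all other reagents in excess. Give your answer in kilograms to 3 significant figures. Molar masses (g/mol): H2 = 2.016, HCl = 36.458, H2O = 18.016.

2.67 kg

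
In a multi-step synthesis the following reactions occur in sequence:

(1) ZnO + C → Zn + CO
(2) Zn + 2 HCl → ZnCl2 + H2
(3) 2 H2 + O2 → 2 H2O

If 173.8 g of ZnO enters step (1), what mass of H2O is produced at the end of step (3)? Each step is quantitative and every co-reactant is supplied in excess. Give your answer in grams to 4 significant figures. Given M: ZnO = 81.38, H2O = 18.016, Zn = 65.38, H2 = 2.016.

n(ZnO) = 173.8 / 81.38 = 2.1357 mol.
Reaction (1): ZnO→Zn ratio 1:1 ⇒ n(Zn) = 2.1357 mol.
Reaction (2): Zn→H2 ratio 1:1 ⇒ n(H2) = 2.1357 mol.
Reaction (3): H2→H2O ratio 2:2 ⇒ n(H2O) = 2.1357 mol.
Mass of H2O = 2.1357 × 18.016 = 38.476 g.

38.48 g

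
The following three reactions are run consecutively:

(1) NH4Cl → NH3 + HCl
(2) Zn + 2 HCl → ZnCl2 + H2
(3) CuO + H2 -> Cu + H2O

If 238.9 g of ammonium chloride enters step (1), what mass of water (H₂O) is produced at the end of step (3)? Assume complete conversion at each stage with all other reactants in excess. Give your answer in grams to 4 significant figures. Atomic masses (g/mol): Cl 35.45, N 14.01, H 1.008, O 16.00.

M(NH4Cl) = 14.01 + 4(1.008) + 35.45 = 53.492 g/mol.
M(H2O) = 2(1.008) + 16.00 = 18.016 g/mol.
n(NH4Cl) = 238.9 / 53.492 = 4.4661 mol.
Reaction (1): NH4Cl→HCl ratio 1:1 ⇒ n(HCl) = 4.4661 mol.
Reaction (2): HCl→H2 ratio 2:1 ⇒ n(H2) = 2.2330 mol.
Reaction (3): H2→H2O ratio 1:1 ⇒ n(H2O) = 2.2330 mol.
Mass of H2O = 2.2330 × 18.016 = 40.231 g.

40.23 g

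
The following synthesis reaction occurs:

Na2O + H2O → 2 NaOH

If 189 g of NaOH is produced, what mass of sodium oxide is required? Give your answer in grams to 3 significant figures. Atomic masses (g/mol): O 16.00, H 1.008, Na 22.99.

146 g

M(NaOH) = 22.99 + 16.00 + 1.008 = 39.998 g/mol.
M(Na2O) = 2(22.99) + 16.00 = 61.98 g/mol.
n(NaOH) = 189.0 g / 39.998 g/mol = 4.725 mol.
From the equation the NaOH:Na2O mole ratio is 2:1, so n(Na2O) = 4.725 × 1/2 = 2.363 mol.
Mass of Na2O = 2.363 mol × 61.98 g/mol = 146.4 g.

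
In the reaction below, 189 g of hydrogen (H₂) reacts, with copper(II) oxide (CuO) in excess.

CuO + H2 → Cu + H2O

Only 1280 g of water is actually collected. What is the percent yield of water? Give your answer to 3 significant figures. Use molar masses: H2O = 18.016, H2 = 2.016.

n(H2) = 189.0 g / 2.016 g/mol = 93.75 mol.
From the equation the H2:H2O mole ratio is 1:1, so n(H2O) = 93.75 × 1/1 = 93.75 mol.
Mass of H2O = 93.75 mol × 18.016 g/mol = 1689 g.
This is the theoretical yield. Percent yield = 1280 g / 1689 g × 100% = 75.78%.

75.8 %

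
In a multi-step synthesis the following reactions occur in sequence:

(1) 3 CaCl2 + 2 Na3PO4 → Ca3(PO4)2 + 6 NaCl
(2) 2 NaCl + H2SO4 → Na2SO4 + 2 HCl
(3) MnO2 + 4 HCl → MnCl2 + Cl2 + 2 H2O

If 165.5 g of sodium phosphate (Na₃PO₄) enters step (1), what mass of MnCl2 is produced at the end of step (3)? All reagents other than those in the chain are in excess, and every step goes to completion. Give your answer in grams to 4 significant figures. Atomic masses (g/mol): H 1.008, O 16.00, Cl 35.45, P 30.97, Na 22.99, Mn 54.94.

M(Na3PO4) = 3(22.99) + 30.97 + 4(16.00) = 163.94 g/mol.
M(MnCl2) = 54.94 + 2(35.45) = 125.84 g/mol.
n(Na3PO4) = 165.5 / 163.94 = 1.0095 mol.
Reaction (1): Na3PO4→NaCl ratio 2:6 ⇒ n(NaCl) = 3.0285 mol.
Reaction (2): NaCl→HCl ratio 2:2 ⇒ n(HCl) = 3.0285 mol.
Reaction (3): HCl→MnCl2 ratio 4:1 ⇒ n(MnCl2) = 0.75714 mol.
Mass of MnCl2 = 0.75714 × 125.84 = 95.278 g.

95.28 g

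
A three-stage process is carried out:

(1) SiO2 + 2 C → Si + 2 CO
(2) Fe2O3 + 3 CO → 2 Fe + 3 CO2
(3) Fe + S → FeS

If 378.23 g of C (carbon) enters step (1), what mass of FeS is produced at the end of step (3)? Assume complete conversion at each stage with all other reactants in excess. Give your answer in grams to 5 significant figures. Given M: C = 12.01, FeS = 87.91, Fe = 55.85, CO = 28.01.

1845.7 g

n(C) = 378.23 / 12.01 = 31.4929 mol.
Reaction (1): C→CO ratio 2:2 ⇒ n(CO) = 31.4929 mol.
Reaction (2): CO→Fe ratio 3:2 ⇒ n(Fe) = 20.9953 mol.
Reaction (3): Fe→FeS ratio 1:1 ⇒ n(FeS) = 20.9953 mol.
Mass of FeS = 20.9953 × 87.91 = 1845.70 g.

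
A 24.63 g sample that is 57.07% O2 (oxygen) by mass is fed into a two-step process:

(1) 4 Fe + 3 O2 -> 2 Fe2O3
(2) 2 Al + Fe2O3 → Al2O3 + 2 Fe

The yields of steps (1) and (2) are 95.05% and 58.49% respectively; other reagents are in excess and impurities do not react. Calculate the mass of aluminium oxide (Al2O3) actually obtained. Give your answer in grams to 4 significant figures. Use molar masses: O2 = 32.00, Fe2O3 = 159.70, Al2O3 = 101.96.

16.60 g

Pure O2 = 24.63 × 0.5707 = 14.056 g.
n(O2) = 14.056 / 32.00 = 0.43926 mol.
Step 1 (O2:Fe2O3 = 3:2): theoretical n(Fe2O3) = 0.29284 mol; at 95.05% yield, n(Fe2O3) = 0.27834 mol.
Step 2 (Fe2O3:Al2O3 = 1:1): theoretical n(Al2O3) = 0.27834 mol, so theoretical mass = 0.27834 × 101.96 = 28.380 g.
At 58.49% yield, actual mass of Al2O3 = 28.380 × 0.5849 = 16.599 g.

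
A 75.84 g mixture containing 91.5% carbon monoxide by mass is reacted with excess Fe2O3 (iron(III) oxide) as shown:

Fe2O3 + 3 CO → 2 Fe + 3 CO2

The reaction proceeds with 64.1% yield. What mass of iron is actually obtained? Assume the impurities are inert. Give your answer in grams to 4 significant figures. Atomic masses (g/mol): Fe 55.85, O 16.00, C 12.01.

Pure CO available = 75.84 g × 0.915 = 69.394 g.
M(CO) = 12.01 + 16.00 = 28.01 g/mol.
M(Fe) = 55.85 g/mol.
n(CO) = 69.394 g / 28.01 g/mol = 2.4775 mol.
From the equation the CO:Fe mole ratio is 3:2, so n(Fe) = 2.4775 × 2/3 = 1.6516 mol.
Mass of Fe = 1.6516 mol × 55.85 g/mol = 92.244 g.
Actual mass collected = 92.244 g × 0.641 = 59.128 g.

59.13 g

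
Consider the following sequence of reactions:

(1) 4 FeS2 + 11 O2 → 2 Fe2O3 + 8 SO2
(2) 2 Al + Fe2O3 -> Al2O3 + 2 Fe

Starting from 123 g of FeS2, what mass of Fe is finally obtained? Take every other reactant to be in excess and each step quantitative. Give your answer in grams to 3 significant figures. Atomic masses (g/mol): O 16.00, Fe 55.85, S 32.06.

M(FeS2) = 55.85 + 2(32.06) = 119.97 g/mol.
M(Fe) = 55.85 g/mol.
n(FeS2) = 123.0 / 119.97 = 1.025 mol.
Step 1 gives a 4:2 ratio of FeS2 to Fe2O3, so n(Fe2O3) = 0.5126 mol.
In step 2 the Fe2O3:Fe ratio is 1:2, so n(Fe) = 1.025 mol.
Mass of Fe = 1.025 × 55.85 = 57.26 g.

57.3 g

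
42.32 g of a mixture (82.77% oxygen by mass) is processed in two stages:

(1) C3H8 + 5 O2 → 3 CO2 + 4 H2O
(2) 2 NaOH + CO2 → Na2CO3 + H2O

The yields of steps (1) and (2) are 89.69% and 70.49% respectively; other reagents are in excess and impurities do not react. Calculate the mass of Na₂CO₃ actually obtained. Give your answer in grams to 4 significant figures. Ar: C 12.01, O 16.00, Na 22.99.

44.01 g

Pure O2 = 42.32 × 0.8277 = 35.028 g.
M(O2) = 2(16.00) = 32.00 g/mol.
M(Na2CO3) = 2(22.99) + 12.01 + 3(16.00) = 105.99 g/mol.
n(O2) = 35.028 / 32.00 = 1.0946 mol.
Step 1 (O2:CO2 = 5:3): theoretical n(CO2) = 0.65678 mol; at 89.69% yield, n(CO2) = 0.58907 mol.
Step 2 (CO2:Na2CO3 = 1:1): theoretical n(Na2CO3) = 0.58907 mol, so theoretical mass = 0.58907 × 105.99 = 62.435 g.
At 70.49% yield, actual mass of Na2CO3 = 62.435 × 0.7049 = 44.011 g.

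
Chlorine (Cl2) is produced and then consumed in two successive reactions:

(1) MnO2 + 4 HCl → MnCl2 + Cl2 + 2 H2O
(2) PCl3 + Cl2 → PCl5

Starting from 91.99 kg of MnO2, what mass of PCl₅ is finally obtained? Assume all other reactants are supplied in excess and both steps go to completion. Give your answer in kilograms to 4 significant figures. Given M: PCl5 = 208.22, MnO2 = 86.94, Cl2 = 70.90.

220.3 kg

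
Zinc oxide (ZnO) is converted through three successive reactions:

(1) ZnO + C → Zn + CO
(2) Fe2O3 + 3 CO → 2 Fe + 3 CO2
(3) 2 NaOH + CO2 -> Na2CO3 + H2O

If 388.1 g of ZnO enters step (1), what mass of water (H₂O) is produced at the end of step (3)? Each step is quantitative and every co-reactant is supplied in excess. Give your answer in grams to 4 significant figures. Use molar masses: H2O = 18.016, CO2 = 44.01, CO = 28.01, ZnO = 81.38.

85.92 g

n(ZnO) = 388.1 / 81.38 = 4.7690 mol.
Reaction (1): ZnO→CO ratio 1:1 ⇒ n(CO) = 4.7690 mol.
Reaction (2): CO→CO2 ratio 3:3 ⇒ n(CO2) = 4.7690 mol.
Reaction (3): CO2→H2O ratio 1:1 ⇒ n(H2O) = 4.7690 mol.
Mass of H2O = 4.7690 × 18.016 = 85.918 g.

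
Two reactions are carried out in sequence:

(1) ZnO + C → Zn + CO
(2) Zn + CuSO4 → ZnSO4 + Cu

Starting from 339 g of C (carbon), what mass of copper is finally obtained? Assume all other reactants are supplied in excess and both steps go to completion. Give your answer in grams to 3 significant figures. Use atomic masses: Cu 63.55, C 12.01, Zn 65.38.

1790 g

M(C) = 12.01 g/mol.
M(Cu) = 63.55 g/mol.
n(C) = 339.0 / 12.01 = 28.23 mol.
Step 1 gives a 1:1 ratio of C to Zn, so n(Zn) = 28.23 mol.
In step 2 the Zn:Cu ratio is 1:1, so n(Cu) = 28.23 mol.
Mass of Cu = 28.23 × 63.55 = 1794 g.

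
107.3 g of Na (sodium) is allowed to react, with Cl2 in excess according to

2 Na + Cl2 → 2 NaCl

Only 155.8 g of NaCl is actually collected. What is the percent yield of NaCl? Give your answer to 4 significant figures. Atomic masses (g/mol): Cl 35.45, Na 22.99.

M(Na) = 22.99 g/mol.
M(NaCl) = 22.99 + 35.45 = 58.44 g/mol.
n(Na) = 107.30 g / 22.99 g/mol = 4.6672 mol.
From the equation the Na:NaCl mole ratio is 2:2, so n(NaCl) = 4.6672 × 2/2 = 4.6672 mol.
Mass of NaCl = 4.6672 mol × 58.44 g/mol = 272.75 g.
This is the theoretical yield. Percent yield = 155.8 g / 272.75 g × 100% = 57.121%.

57.12 %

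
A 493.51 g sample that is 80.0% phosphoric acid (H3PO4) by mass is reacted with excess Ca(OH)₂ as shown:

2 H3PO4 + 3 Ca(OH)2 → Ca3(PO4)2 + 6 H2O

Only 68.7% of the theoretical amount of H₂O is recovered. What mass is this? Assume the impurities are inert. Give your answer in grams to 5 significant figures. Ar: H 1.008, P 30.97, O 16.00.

Pure H3PO4 available = 493.51 g × 0.800 = 394.808 g.
M(H3PO4) = 3(1.008) + 30.97 + 4(16.00) = 97.994 g/mol.
M(H2O) = 2(1.008) + 16.00 = 18.016 g/mol.
n(H3PO4) = 394.808 g / 97.994 g/mol = 4.02890 mol.
From the equation the H3PO4:H2O mole ratio is 2:6, so n(H2O) = 4.02890 × 6/2 = 12.0867 mol.
Mass of H2O = 12.0867 mol × 18.016 g/mol = 217.754 g.
Actual mass collected = 217.754 g × 0.687 = 149.597 g.

149.60 g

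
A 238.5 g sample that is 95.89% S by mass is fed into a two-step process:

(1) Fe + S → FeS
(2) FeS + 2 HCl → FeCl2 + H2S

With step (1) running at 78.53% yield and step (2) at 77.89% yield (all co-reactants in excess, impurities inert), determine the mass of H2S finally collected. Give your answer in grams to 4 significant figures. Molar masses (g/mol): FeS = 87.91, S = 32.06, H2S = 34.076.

Pure S = 238.5 × 0.9589 = 228.70 g.
n(S) = 228.70 / 32.06 = 7.1334 mol.
Step 1 (S:FeS = 1:1): theoretical n(FeS) = 7.1334 mol; at 78.53% yield, n(FeS) = 5.6019 mol.
Step 2 (FeS:H2S = 1:1): theoretical n(H2S) = 5.6019 mol, so theoretical mass = 5.6019 × 34.076 = 190.89 g.
At 77.89% yield, actual mass of H2S = 190.89 × 0.7789 = 148.68 g.

148.7 g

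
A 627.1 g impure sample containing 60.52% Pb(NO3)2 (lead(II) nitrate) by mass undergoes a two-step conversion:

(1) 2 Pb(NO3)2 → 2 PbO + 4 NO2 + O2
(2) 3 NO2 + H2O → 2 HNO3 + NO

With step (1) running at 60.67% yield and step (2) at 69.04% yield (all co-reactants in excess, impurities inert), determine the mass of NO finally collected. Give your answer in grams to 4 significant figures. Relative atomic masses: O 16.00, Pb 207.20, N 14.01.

9.602 g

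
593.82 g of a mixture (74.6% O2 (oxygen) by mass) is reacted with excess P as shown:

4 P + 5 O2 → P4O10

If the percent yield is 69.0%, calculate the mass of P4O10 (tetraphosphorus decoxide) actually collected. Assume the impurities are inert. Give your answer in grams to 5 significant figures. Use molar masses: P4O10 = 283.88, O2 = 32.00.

Pure O2 available = 593.82 g × 0.746 = 442.990 g.
n(O2) = 442.990 g / 32.00 g/mol = 13.8434 mol.
From the equation the O2:P4O10 mole ratio is 5:1, so n(P4O10) = 13.8434 × 1/5 = 2.76869 mol.
Mass of P4O10 = 2.76869 mol × 283.88 g/mol = 785.975 g.
Actual mass collected = 785.975 g × 0.690 = 542.322 g.

542.32 g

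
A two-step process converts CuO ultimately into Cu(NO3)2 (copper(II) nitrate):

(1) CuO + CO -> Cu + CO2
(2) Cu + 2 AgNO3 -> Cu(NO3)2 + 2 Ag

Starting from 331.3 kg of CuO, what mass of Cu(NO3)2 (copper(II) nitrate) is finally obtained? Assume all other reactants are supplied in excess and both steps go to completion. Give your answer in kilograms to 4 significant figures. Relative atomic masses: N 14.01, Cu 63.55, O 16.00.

781.2 kg

M(CuO) = 63.55 + 16.00 = 79.55 g/mol.
M(Cu(NO3)2) = 63.55 + 2(14.01) + 6(16.00) = 187.57 g/mol.
331.3 kg = 331300 g.
n(CuO) = 331300 / 79.55 = 4164.7 mol.
Step 1 gives a 1:1 ratio of CuO to Cu, so n(Cu) = 4164.7 mol.
In step 2 the Cu:Cu(NO3)2 ratio is 1:1, so n(Cu(NO3)2) = 4164.7 mol.
Mass of Cu(NO3)2 = 4164.7 × 187.57 = 781170 g = 781.2 kg.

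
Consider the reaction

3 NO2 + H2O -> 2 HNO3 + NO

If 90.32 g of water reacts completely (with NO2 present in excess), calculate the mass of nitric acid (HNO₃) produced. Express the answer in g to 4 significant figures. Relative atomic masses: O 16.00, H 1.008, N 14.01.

631.9 g

M(H2O) = 2(1.008) + 16.00 = 18.016 g/mol.
M(HNO3) = 1.008 + 14.01 + 3(16.00) = 63.018 g/mol.
n(H2O) = 90.320 g / 18.016 g/mol = 5.0133 mol.
From the equation the H2O:HNO3 mole ratio is 1:2, so n(HNO3) = 5.0133 × 2/1 = 10.027 mol.
Mass of HNO3 = 10.027 mol × 63.018 g/mol = 631.86 g.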